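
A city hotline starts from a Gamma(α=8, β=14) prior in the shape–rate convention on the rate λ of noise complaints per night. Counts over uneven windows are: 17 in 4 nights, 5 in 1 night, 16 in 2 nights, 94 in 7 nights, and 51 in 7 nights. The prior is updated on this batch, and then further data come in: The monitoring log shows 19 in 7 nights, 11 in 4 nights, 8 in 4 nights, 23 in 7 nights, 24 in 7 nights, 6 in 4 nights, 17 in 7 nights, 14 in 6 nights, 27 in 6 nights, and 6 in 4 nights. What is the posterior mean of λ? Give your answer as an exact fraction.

Total count: 17 + 5 + 16 + 94 + 51 = 183.
Total exposure: 4 + 1 + 2 + 7 + 7 = 21 nights.
After the first batch: Gamma(8 + 183, 14 + 21) = Gamma(191, 35).
Total count: 19 + 11 + 8 + 23 + 24 + 6 + 17 + 14 + 27 + 6 = 155.
Total exposure: 7 + 4 + 4 + 7 + 7 + 4 + 7 + 6 + 6 + 4 = 56 nights.
After the second batch: Gamma(191 + 155, 35 + 56) = Gamma(346, 91).
Posterior mean = α'/β' = 346/91.

346/91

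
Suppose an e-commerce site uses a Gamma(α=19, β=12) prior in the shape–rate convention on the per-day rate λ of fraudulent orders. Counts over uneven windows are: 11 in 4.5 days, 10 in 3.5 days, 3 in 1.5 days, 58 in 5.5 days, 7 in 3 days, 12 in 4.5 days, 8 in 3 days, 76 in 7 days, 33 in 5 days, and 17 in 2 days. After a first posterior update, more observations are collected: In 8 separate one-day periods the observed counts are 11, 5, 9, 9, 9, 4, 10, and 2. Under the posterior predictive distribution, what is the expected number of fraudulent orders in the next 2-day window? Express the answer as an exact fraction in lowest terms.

1252/119

Total count: 11 + 10 + 3 + 58 + 7 + 12 + 8 + 76 + 33 + 17 = 235.
Total exposure: 4.5 + 3.5 + 1.5 + 5.5 + 3 + 4.5 + 3 + 7 + 5 + 2 = 39.5 days.
After the first batch: Gamma(19 + 235, 12 + 39.5) = Gamma(254, 103/2).
Total count: 11 + 5 + 9 + 9 + 9 + 4 + 10 + 2 = 59.
Total exposure: 8 days.
After the second batch: Gamma(254 + 59, 103/2 + 8) = Gamma(313, 119/2).
Predictive mean over a 2-day window = T·E[λ|data] = 2·313/(119/2) = 1252/119.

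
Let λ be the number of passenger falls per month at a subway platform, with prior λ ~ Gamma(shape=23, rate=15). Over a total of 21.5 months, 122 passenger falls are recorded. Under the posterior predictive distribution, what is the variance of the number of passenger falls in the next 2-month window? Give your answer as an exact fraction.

44660/5329

Total count 122 over total exposure 21.5 months.
The Gamma prior is conjugate for the Poisson rate, so λ | data ~ Gamma(23+122, 15+21.5) = Gamma(145, 73/2).
The posterior predictive for a window of length T is Negative Binomial with variance T·α'·(β'+T)/β'² = 2·145·(77/2)/(5329/4) = 44660/5329.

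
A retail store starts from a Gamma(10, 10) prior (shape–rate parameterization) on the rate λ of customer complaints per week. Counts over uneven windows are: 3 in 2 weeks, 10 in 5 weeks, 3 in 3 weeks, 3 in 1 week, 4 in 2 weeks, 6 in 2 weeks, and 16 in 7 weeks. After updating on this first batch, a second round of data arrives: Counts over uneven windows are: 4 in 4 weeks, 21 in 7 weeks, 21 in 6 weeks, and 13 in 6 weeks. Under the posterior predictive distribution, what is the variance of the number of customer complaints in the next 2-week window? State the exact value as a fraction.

Total count: 3 + 10 + 3 + 3 + 4 + 6 + 16 = 45.
Total exposure: 2 + 5 + 3 + 1 + 2 + 2 + 7 = 22 weeks.
After the first batch: Gamma(10 + 45, 10 + 22) = Gamma(55, 32).
Total count: 4 + 21 + 21 + 13 = 59.
Total exposure: 4 + 7 + 6 + 6 = 23 weeks.
After the second batch: Gamma(55 + 59, 32 + 23) = Gamma(114, 55).
The posterior predictive for a window of length T is Negative Binomial with variance T·α'·(β'+T)/β'² = 2·114·57/3025 = 12996/3025.

12996/3025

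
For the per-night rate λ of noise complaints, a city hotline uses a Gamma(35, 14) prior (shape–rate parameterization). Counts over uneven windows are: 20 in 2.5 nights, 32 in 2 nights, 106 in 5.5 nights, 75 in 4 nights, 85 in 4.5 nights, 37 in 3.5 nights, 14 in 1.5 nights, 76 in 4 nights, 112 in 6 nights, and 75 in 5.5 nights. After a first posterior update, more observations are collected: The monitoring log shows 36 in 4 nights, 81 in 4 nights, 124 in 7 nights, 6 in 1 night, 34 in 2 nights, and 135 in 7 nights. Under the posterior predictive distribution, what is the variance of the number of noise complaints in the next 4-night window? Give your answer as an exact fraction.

29602/507

Total count: 20 + 32 + 106 + 75 + 85 + 37 + 14 + 76 + 112 + 75 = 632.
Total exposure: 2.5 + 2 + 5.5 + 4 + 4.5 + 3.5 + 1.5 + 4 + 6 + 5.5 = 39 nights.
After the first batch: Gamma(35 + 632, 14 + 39) = Gamma(667, 53).
Total count: 36 + 81 + 124 + 6 + 34 + 135 = 416.
Total exposure: 4 + 4 + 7 + 1 + 2 + 7 = 25 nights.
After the second batch: Gamma(667 + 416, 53 + 25) = Gamma(1083, 78).
The posterior predictive for a window of length T is Negative Binomial with variance T·α'·(β'+T)/β'² = 4·1083·82/6084 = 29602/507.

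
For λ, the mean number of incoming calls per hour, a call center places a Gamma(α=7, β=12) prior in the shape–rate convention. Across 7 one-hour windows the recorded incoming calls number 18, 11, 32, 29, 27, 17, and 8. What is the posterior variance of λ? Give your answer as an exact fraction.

149/361

Total count: 18 + 11 + 32 + 29 + 27 + 17 + 8 = 142.
Total exposure: 7 hours.
The Gamma prior is conjugate for the Poisson rate, so λ | data ~ Gamma(7+142, 12+7) = Gamma(149, 19).
Posterior variance = α'/β'² = 149/361.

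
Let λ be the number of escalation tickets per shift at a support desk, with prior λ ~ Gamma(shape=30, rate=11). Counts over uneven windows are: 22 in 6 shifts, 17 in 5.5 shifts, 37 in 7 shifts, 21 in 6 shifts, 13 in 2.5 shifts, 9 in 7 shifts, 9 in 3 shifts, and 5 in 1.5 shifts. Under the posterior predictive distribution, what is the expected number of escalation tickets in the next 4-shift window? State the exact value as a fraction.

Total count: 22 + 17 + 37 + 21 + 13 + 9 + 9 + 5 = 133.
Total exposure: 6 + 5.5 + 7 + 6 + 2.5 + 7 + 3 + 1.5 = 38.5 shifts.
Conjugate update: add total count to the shape and total exposure to the rate, giving Gamma(163, 99/2).
Predictive mean over a 4-shift window = T·E[λ|data] = 4·163/(99/2) = 1304/99.

1304/99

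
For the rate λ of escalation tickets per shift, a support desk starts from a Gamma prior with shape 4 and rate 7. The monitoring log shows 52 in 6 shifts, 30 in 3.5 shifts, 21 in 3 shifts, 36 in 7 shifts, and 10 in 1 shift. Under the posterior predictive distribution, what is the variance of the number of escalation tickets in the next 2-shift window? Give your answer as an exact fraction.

Total count: 52 + 30 + 21 + 36 + 10 = 149.
Total exposure: 6 + 3.5 + 3 + 7 + 1 = 20.5 shifts.
Conjugate update: add total count to the shape and total exposure to the rate, giving Gamma(153, 55/2).
The posterior predictive for a window of length T is Negative Binomial with variance T·α'·(β'+T)/β'² = 2·153·(59/2)/(3025/4) = 36108/3025.

36108/3025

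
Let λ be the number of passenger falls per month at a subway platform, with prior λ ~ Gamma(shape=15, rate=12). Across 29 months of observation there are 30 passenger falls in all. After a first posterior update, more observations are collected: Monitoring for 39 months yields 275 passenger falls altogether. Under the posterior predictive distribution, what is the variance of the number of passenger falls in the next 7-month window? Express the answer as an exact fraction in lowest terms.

Total count 30 over total exposure 29 months.
After the first batch: Gamma(15 + 30, 12 + 29) = Gamma(45, 41).
Total count 275 over total exposure 39 months.
After the second batch: Gamma(45 + 275, 41 + 39) = Gamma(320, 80).
The posterior predictive for a window of length T is Negative Binomial with variance T·α'·(β'+T)/β'² = 7·320·87/6400 = 609/20.

609/20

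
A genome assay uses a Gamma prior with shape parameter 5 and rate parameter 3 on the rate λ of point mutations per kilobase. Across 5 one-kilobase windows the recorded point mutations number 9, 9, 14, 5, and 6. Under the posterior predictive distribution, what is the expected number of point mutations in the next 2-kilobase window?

12

Total count: 9 + 9 + 14 + 5 + 6 = 43.
Total exposure: 5 kilobases.
Gamma(α, β) with Poisson data over total exposure Σt gives posterior Gamma(α+Σx, β+Σt) = Gamma(48, 8).
Predictive mean over a 2-kilobase window = T·E[λ|data] = 2·48/8 = 12.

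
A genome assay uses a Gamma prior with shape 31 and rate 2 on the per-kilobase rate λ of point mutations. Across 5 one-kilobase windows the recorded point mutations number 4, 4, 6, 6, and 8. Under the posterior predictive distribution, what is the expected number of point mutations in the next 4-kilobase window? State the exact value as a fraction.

Total count: 4 + 4 + 6 + 6 + 8 = 28.
Total exposure: 5 kilobases.
Posterior: α' = 31 + 28 = 59, β' = 2 + 5 = 7.
Predictive mean over a 4-kilobase window = T·E[λ|data] = 4·59/7 = 236/7.

236/7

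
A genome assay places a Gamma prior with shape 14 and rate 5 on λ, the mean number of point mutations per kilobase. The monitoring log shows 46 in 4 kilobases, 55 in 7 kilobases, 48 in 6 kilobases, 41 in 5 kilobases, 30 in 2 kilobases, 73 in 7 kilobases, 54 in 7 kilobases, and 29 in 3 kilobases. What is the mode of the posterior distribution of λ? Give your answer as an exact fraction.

Total count: 46 + 55 + 48 + 41 + 30 + 73 + 54 + 29 = 376.
Total exposure: 4 + 7 + 6 + 5 + 2 + 7 + 7 + 3 = 41 kilobases.
The Gamma prior is conjugate for the Poisson rate, so λ | data ~ Gamma(14+376, 5+41) = Gamma(390, 46).
Posterior mode = (α'−1)/β' = 389/46.

389/46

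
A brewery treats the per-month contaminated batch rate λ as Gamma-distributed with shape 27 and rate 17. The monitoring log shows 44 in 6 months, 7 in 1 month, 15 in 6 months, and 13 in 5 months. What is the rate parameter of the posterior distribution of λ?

Total count: 44 + 7 + 15 + 13 = 79.
Total exposure: 6 + 1 + 6 + 5 = 18 months.
By Gamma–Poisson conjugacy, the posterior is Gamma(α + Σx, β + Σt) = Gamma(27 + 79, 17 + 18) = Gamma(106, 35).

35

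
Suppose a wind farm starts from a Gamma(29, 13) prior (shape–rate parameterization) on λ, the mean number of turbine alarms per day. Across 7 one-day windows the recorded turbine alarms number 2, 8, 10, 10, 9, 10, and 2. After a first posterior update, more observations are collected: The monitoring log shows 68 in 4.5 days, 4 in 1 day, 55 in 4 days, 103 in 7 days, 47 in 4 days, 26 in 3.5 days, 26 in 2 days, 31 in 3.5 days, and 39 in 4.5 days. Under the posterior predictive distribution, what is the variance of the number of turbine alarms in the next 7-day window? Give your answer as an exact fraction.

204533/2916

Total count: 2 + 8 + 10 + 10 + 9 + 10 + 2 = 51.
Total exposure: 7 days.
After the first batch: Gamma(29 + 51, 13 + 7) = Gamma(80, 20).
Total count: 68 + 4 + 55 + 103 + 47 + 26 + 26 + 31 + 39 = 399.
Total exposure: 4.5 + 1 + 4 + 7 + 4 + 3.5 + 2 + 3.5 + 4.5 = 34 days.
After the second batch: Gamma(80 + 399, 20 + 34) = Gamma(479, 54).
The posterior predictive for a window of length T is Negative Binomial with variance T·α'·(β'+T)/β'² = 7·479·61/2916 = 204533/2916.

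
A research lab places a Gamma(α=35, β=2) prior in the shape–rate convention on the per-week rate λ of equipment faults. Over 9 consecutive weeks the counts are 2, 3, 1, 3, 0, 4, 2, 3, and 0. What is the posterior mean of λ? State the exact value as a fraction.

53/11

Total count: 2 + 3 + 1 + 3 + 0 + 4 + 2 + 3 + 0 = 18.
Total exposure: 9 weeks.
By Gamma–Poisson conjugacy, the posterior is Gamma(α + Σx, β + Σt) = Gamma(35 + 18, 2 + 9) = Gamma(53, 11).
Posterior mean = α'/β' = 53/11.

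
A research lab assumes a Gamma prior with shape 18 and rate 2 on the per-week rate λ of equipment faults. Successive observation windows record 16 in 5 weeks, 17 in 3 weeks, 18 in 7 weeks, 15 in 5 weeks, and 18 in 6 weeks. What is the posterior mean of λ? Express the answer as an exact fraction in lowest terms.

Total count: 16 + 17 + 18 + 15 + 18 = 84.
Total exposure: 5 + 3 + 7 + 5 + 6 = 26 weeks.
Posterior: α' = 18 + 84 = 102, β' = 2 + 26 = 28.
Posterior mean = α'/β' = 102/28 = 51/14.

51/14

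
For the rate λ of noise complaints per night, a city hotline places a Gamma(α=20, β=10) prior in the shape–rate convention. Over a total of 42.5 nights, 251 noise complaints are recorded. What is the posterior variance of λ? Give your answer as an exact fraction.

1084/11025

Total count 251 over total exposure 42.5 nights.
By Gamma–Poisson conjugacy, the posterior is Gamma(α + Σx, β + Σt) = Gamma(20 + 251, 10 + 42.5) = Gamma(271, 105/2).
Posterior variance = α'/β'² = 271/(11025/4) = 1084/11025.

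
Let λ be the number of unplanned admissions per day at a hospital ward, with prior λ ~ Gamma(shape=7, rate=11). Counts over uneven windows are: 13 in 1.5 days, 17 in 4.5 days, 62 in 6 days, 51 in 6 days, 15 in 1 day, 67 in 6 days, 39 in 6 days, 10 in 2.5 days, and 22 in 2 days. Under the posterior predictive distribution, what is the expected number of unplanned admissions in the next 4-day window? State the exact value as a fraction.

808/31

Total count: 13 + 17 + 62 + 51 + 15 + 67 + 39 + 10 + 22 = 296.
Total exposure: 1.5 + 4.5 + 6 + 6 + 1 + 6 + 6 + 2.5 + 2 = 35.5 days.
Gamma(α, β) with Poisson data over total exposure Σt gives posterior Gamma(α+Σx, β+Σt) = Gamma(303, 93/2).
Predictive mean over a 4-day window = T·E[λ|data] = 4·303/(93/2) = 808/31.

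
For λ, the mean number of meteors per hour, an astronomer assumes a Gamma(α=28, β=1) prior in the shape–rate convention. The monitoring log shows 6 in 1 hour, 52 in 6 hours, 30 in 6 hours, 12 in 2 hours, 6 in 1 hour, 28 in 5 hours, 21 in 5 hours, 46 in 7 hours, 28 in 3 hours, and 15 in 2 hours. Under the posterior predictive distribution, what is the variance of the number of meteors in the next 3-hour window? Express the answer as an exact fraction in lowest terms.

Total count: 6 + 52 + 30 + 12 + 6 + 28 + 21 + 46 + 28 + 15 = 244.
Total exposure: 1 + 6 + 6 + 2 + 1 + 5 + 5 + 7 + 3 + 2 = 38 hours.
Posterior: α' = 28 + 244 = 272, β' = 1 + 38 = 39.
The posterior predictive for a window of length T is Negative Binomial with variance T·α'·(β'+T)/β'² = 3·272·42/1521 = 3808/169.

3808/169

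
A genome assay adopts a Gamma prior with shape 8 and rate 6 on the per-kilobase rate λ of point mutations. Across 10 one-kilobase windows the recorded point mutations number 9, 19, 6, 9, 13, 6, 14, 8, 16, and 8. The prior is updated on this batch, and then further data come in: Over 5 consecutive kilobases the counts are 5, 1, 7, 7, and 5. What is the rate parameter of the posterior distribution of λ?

21

Total count: 9 + 19 + 6 + 9 + 13 + 6 + 14 + 8 + 16 + 8 = 108.
Total exposure: 10 kilobases.
After the first batch: Gamma(8 + 108, 6 + 10) = Gamma(116, 16).
Total count: 5 + 1 + 7 + 7 + 5 = 25.
Total exposure: 5 kilobases.
After the second batch: Gamma(116 + 25, 16 + 5) = Gamma(141, 21).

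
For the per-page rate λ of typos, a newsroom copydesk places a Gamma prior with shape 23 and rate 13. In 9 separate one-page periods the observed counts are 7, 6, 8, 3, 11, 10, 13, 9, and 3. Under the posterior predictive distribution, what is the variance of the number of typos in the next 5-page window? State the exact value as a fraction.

12555/484

Total count: 7 + 6 + 8 + 3 + 11 + 10 + 13 + 9 + 3 = 70.
Total exposure: 9 pages.
The Gamma prior is conjugate for the Poisson rate, so λ | data ~ Gamma(23+70, 13+9) = Gamma(93, 22).
The posterior predictive for a window of length T is Negative Binomial with variance T·α'·(β'+T)/β'² = 5·93·27/484 = 12555/484.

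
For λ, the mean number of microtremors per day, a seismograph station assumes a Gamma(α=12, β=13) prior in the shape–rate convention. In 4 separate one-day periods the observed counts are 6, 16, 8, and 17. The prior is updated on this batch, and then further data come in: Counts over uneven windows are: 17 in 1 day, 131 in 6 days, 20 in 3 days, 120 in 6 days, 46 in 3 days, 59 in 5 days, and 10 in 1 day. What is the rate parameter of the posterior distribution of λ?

42

Total count: 6 + 16 + 8 + 17 = 47.
Total exposure: 4 days.
After the first batch: Gamma(12 + 47, 13 + 4) = Gamma(59, 17).
Total count: 17 + 131 + 20 + 120 + 46 + 59 + 10 = 403.
Total exposure: 1 + 6 + 3 + 6 + 3 + 5 + 1 = 25 days.
After the second batch: Gamma(59 + 403, 17 + 25) = Gamma(462, 42).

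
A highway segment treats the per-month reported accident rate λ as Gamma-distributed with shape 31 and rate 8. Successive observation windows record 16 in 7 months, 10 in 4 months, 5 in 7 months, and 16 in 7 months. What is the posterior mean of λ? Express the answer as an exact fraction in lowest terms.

26/11

Total count: 16 + 10 + 5 + 16 = 47.
Total exposure: 7 + 4 + 7 + 7 = 25 months.
Posterior: α' = 31 + 47 = 78, β' = 8 + 25 = 33.
Posterior mean = α'/β' = 78/33 = 26/11.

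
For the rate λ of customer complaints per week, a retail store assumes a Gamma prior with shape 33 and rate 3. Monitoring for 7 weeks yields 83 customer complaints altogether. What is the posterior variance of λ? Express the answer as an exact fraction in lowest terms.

29/25

Total count 83 over total exposure 7 weeks.
By Gamma–Poisson conjugacy, the posterior is Gamma(α + Σx, β + Σt) = Gamma(33 + 83, 3 + 7) = Gamma(116, 10).
Posterior variance = α'/β'² = 116/100 = 29/25.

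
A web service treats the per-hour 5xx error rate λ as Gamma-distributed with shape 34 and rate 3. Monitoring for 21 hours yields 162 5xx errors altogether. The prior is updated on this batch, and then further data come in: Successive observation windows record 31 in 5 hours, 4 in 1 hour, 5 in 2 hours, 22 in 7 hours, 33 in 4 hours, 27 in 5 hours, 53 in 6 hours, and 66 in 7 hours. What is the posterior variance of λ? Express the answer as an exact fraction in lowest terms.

Total count 162 over total exposure 21 hours.
After the first batch: Gamma(34 + 162, 3 + 21) = Gamma(196, 24).
Total count: 31 + 4 + 5 + 22 + 33 + 27 + 53 + 66 = 241.
Total exposure: 5 + 1 + 2 + 7 + 4 + 5 + 6 + 7 = 37 hours.
After the second batch: Gamma(196 + 241, 24 + 37) = Gamma(437, 61).
Posterior variance = α'/β'² = 437/3721.

437/3721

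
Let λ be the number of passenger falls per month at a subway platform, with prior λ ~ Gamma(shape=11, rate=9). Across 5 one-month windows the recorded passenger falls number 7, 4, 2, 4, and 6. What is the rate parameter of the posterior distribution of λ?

Total count: 7 + 4 + 2 + 4 + 6 = 23.
Total exposure: 5 months.
Conjugate update: add total count to the shape and total exposure to the rate, giving Gamma(34, 14).

14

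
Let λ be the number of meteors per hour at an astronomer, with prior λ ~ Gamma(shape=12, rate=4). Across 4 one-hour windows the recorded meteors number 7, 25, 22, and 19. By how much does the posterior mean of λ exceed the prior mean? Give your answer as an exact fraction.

Total count: 7 + 25 + 22 + 19 = 73.
Total exposure: 4 hours.
By Gamma–Poisson conjugacy, the posterior is Gamma(α + Σx, β + Σt) = Gamma(12 + 73, 4 + 4) = Gamma(85, 8).
Posterior mean = 85/8 = 85/8; prior mean = 12/4 = 3. Difference = 85/8 − 3 = 61/8.

61/8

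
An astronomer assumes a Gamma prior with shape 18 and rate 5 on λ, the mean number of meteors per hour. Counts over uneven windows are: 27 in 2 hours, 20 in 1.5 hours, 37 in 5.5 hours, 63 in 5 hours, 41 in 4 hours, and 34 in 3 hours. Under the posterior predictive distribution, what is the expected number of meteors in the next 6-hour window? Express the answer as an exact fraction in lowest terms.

720/13

Total count: 27 + 20 + 37 + 63 + 41 + 34 = 222.
Total exposure: 2 + 1.5 + 5.5 + 5 + 4 + 3 = 21 hours.
Posterior: α' = 18 + 222 = 240, β' = 5 + 21 = 26.
Predictive mean over a 6-hour window = T·E[λ|data] = 6·240/26 = 720/13.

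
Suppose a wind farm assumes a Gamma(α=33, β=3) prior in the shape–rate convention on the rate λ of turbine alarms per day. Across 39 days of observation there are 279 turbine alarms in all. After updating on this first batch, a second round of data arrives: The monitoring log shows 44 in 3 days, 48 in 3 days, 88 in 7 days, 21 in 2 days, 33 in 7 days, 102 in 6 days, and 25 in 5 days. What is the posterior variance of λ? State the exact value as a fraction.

Total count 279 over total exposure 39 days.
After the first batch: Gamma(33 + 279, 3 + 39) = Gamma(312, 42).
Total count: 44 + 48 + 88 + 21 + 33 + 102 + 25 = 361.
Total exposure: 3 + 3 + 7 + 2 + 7 + 6 + 5 = 33 days.
After the second batch: Gamma(312 + 361, 42 + 33) = Gamma(673, 75).
Posterior variance = α'/β'² = 673/5625.

673/5625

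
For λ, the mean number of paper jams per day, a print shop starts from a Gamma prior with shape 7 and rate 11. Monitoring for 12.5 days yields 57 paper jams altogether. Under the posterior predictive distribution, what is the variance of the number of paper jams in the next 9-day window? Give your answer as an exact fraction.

74880/2209

Total count 57 over total exposure 12.5 days.
Conjugate update: add total count to the shape and total exposure to the rate, giving Gamma(64, 47/2).
The posterior predictive for a window of length T is Negative Binomial with variance T·α'·(β'+T)/β'² = 9·64·(65/2)/(2209/4) = 74880/2209.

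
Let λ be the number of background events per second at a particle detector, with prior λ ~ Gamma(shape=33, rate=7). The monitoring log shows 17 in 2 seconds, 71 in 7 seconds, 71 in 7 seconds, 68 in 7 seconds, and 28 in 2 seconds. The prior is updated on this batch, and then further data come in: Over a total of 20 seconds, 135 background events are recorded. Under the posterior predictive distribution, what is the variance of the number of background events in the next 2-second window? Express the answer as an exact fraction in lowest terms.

Total count: 17 + 71 + 71 + 68 + 28 = 255.
Total exposure: 2 + 7 + 7 + 7 + 2 = 25 seconds.
After the first batch: Gamma(33 + 255, 7 + 25) = Gamma(288, 32).
Total count 135 over total exposure 20 seconds.
After the second batch: Gamma(288 + 135, 32 + 20) = Gamma(423, 52).
The posterior predictive for a window of length T is Negative Binomial with variance T·α'·(β'+T)/β'² = 2·423·54/2704 = 11421/676.

11421/676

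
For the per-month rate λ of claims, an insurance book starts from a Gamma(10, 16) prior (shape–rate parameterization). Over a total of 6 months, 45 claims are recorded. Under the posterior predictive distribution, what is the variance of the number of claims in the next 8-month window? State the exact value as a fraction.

300/11

Total count 45 over total exposure 6 months.
Conjugate update: add total count to the shape and total exposure to the rate, giving Gamma(55, 22).
The posterior predictive for a window of length T is Negative Binomial with variance T·α'·(β'+T)/β'² = 8·55·30/484 = 300/11.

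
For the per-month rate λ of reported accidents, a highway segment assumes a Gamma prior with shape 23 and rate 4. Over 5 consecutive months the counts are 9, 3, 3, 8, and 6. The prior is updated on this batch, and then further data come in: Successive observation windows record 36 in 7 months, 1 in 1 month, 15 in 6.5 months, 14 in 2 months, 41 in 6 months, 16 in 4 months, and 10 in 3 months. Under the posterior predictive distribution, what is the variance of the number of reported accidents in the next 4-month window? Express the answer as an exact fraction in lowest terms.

Total count: 9 + 3 + 3 + 8 + 6 = 29.
Total exposure: 5 months.
After the first batch: Gamma(23 + 29, 4 + 5) = Gamma(52, 9).
Total count: 36 + 1 + 15 + 14 + 41 + 16 + 10 = 133.
Total exposure: 7 + 1 + 6.5 + 2 + 6 + 4 + 3 = 29.5 months.
After the second batch: Gamma(52 + 133, 9 + 29.5) = Gamma(185, 77/2).
The posterior predictive for a window of length T is Negative Binomial with variance T·α'·(β'+T)/β'² = 4·185·(85/2)/(5929/4) = 125800/5929.

125800/5929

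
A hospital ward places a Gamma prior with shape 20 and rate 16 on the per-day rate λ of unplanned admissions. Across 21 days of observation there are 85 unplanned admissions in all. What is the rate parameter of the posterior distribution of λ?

Total count 85 over total exposure 21 days.
Posterior: α' = 20 + 85 = 105, β' = 16 + 21 = 37.

37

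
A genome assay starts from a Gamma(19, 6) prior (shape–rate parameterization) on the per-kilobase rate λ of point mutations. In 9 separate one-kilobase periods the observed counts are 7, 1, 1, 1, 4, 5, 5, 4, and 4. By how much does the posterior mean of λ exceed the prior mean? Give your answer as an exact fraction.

Total count: 7 + 1 + 1 + 1 + 4 + 5 + 5 + 4 + 4 = 32.
Total exposure: 9 kilobases.
Posterior: α' = 19 + 32 = 51, β' = 6 + 9 = 15.
Posterior mean = 51/15 = 17/5; prior mean = 19/6 = 19/6. Difference = 17/5 − 19/6 = 7/30.

7/30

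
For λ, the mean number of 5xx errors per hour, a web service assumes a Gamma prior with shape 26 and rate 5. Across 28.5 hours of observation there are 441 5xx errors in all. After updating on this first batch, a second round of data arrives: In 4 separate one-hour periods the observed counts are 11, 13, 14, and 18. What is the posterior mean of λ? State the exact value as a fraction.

Total count 441 over total exposure 28.5 hours.
After the first batch: Gamma(26 + 441, 5 + 28.5) = Gamma(467, 67/2).
Total count: 11 + 13 + 14 + 18 = 56.
Total exposure: 4 hours.
After the second batch: Gamma(467 + 56, 67/2 + 4) = Gamma(523, 75/2).
Posterior mean = α'/β' = 523/(75/2) = 1046/75.

1046/75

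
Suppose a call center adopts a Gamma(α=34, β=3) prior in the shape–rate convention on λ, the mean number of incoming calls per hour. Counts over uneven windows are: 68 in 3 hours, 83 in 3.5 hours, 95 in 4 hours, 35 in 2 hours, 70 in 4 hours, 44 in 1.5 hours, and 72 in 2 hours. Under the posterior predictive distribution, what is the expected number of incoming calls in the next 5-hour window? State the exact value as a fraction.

2505/23

Total count: 68 + 83 + 95 + 35 + 70 + 44 + 72 = 467.
Total exposure: 3 + 3.5 + 4 + 2 + 4 + 1.5 + 2 = 20 hours.
Conjugate update: add total count to the shape and total exposure to the rate, giving Gamma(501, 23).
Predictive mean over a 5-hour window = T·E[λ|data] = 5·501/23 = 2505/23.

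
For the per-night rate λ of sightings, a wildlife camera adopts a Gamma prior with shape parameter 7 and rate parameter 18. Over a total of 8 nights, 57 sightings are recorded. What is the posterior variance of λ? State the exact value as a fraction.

16/169

Total count 57 over total exposure 8 nights.
Conjugate update: add total count to the shape and total exposure to the rate, giving Gamma(64, 26).
Posterior variance = α'/β'² = 64/676 = 16/169.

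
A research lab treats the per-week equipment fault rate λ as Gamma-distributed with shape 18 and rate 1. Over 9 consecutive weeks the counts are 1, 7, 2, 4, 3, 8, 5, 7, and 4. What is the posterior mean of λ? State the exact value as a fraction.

Total count: 1 + 7 + 2 + 4 + 3 + 8 + 5 + 7 + 4 = 41.
Total exposure: 9 weeks.
Posterior: α' = 18 + 41 = 59, β' = 1 + 9 = 10.
Posterior mean = α'/β' = 59/10.

59/10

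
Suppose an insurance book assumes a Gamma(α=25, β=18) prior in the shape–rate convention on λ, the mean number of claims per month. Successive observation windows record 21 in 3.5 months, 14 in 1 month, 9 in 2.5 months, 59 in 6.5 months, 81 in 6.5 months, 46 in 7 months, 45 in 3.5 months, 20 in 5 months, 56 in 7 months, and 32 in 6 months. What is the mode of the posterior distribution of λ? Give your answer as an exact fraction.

Total count: 21 + 14 + 9 + 59 + 81 + 46 + 45 + 20 + 56 + 32 = 383.
Total exposure: 3.5 + 1 + 2.5 + 6.5 + 6.5 + 7 + 3.5 + 5 + 7 + 6 = 48.5 months.
By Gamma–Poisson conjugacy, the posterior is Gamma(α + Σx, β + Σt) = Gamma(25 + 383, 18 + 48.5) = Gamma(408, 133/2).
Posterior mode = (α'−1)/β' = 407/(133/2) = 814/133.

814/133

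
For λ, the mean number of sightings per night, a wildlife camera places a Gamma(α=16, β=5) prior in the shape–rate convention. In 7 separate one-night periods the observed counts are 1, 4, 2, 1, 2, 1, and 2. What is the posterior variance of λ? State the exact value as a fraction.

Total count: 1 + 4 + 2 + 1 + 2 + 1 + 2 = 13.
Total exposure: 7 nights.
By Gamma–Poisson conjugacy, the posterior is Gamma(α + Σx, β + Σt) = Gamma(16 + 13, 5 + 7) = Gamma(29, 12).
Posterior variance = α'/β'² = 29/144.

29/144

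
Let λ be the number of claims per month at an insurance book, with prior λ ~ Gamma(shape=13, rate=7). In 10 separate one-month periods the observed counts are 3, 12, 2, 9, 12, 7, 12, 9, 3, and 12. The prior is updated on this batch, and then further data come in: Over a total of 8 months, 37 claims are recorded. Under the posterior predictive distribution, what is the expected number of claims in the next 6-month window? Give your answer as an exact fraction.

Total count: 3 + 12 + 2 + 9 + 12 + 7 + 12 + 9 + 3 + 12 = 81.
Total exposure: 10 months.
After the first batch: Gamma(13 + 81, 7 + 10) = Gamma(94, 17).
Total count 37 over total exposure 8 months.
After the second batch: Gamma(94 + 37, 17 + 8) = Gamma(131, 25).
Predictive mean over a 6-month window = T·E[λ|data] = 6·131/25 = 786/25.

786/25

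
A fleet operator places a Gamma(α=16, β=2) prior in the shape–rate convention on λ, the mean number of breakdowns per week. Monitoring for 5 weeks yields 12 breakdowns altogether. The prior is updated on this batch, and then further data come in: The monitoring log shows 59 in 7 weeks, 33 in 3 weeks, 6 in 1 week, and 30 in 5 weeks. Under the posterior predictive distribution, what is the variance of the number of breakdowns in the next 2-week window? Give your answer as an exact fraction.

Total count 12 over total exposure 5 weeks.
After the first batch: Gamma(16 + 12, 2 + 5) = Gamma(28, 7).
Total count: 59 + 33 + 6 + 30 = 128.
Total exposure: 7 + 3 + 1 + 5 = 16 weeks.
After the second batch: Gamma(28 + 128, 7 + 16) = Gamma(156, 23).
The posterior predictive for a window of length T is Negative Binomial with variance T·α'·(β'+T)/β'² = 2·156·25/529 = 7800/529.

7800/529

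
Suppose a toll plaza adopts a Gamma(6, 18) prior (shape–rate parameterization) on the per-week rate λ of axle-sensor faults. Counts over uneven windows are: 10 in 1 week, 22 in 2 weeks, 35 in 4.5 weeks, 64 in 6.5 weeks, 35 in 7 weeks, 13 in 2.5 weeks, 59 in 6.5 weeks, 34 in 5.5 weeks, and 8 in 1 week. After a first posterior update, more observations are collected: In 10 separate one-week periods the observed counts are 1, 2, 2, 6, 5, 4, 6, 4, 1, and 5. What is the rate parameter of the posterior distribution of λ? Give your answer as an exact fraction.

Total count: 10 + 22 + 35 + 64 + 35 + 13 + 59 + 34 + 8 = 280.
Total exposure: 1 + 2 + 4.5 + 6.5 + 7 + 2.5 + 6.5 + 5.5 + 1 = 36.5 weeks.
After the first batch: Gamma(6 + 280, 18 + 36.5) = Gamma(286, 109/2).
Total count: 1 + 2 + 2 + 6 + 5 + 4 + 6 + 4 + 1 + 5 = 36.
Total exposure: 10 weeks.
After the second batch: Gamma(286 + 36, 109/2 + 10) = Gamma(322, 129/2).

129/2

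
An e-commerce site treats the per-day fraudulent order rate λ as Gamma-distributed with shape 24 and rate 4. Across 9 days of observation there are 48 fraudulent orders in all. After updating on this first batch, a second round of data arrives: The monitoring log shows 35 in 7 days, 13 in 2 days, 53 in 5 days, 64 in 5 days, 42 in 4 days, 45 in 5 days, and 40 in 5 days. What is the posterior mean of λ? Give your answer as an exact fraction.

182/23

Total count 48 over total exposure 9 days.
After the first batch: Gamma(24 + 48, 4 + 9) = Gamma(72, 13).
Total count: 35 + 13 + 53 + 64 + 42 + 45 + 40 = 292.
Total exposure: 7 + 2 + 5 + 5 + 4 + 5 + 5 = 33 days.
After the second batch: Gamma(72 + 292, 13 + 33) = Gamma(364, 46).
Posterior mean = α'/β' = 364/46 = 182/23.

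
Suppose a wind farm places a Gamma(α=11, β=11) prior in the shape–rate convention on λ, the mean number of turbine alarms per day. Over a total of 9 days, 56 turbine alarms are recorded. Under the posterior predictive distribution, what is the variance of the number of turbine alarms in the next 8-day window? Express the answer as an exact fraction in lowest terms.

938/25

Total count 56 over total exposure 9 days.
The Gamma prior is conjugate for the Poisson rate, so λ | data ~ Gamma(11+56, 11+9) = Gamma(67, 20).
The posterior predictive for a window of length T is Negative Binomial with variance T·α'·(β'+T)/β'² = 8·67·28/400 = 938/25.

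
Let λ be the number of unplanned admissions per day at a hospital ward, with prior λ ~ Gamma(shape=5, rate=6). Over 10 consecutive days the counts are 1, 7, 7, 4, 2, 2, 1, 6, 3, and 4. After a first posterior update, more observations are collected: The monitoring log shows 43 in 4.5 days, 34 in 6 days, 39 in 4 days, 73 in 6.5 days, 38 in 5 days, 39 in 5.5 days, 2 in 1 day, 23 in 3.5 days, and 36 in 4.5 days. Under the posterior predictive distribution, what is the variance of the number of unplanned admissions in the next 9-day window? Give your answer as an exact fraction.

870102/12769

Total count: 1 + 7 + 7 + 4 + 2 + 2 + 1 + 6 + 3 + 4 = 37.
Total exposure: 10 days.
After the first batch: Gamma(5 + 37, 6 + 10) = Gamma(42, 16).
Total count: 43 + 34 + 39 + 73 + 38 + 39 + 2 + 23 + 36 = 327.
Total exposure: 4.5 + 6 + 4 + 6.5 + 5 + 5.5 + 1 + 3.5 + 4.5 = 40.5 days.
After the second batch: Gamma(42 + 327, 16 + 40.5) = Gamma(369, 113/2).
The posterior predictive for a window of length T is Negative Binomial with variance T·α'·(β'+T)/β'² = 9·369·(131/2)/(12769/4) = 870102/12769.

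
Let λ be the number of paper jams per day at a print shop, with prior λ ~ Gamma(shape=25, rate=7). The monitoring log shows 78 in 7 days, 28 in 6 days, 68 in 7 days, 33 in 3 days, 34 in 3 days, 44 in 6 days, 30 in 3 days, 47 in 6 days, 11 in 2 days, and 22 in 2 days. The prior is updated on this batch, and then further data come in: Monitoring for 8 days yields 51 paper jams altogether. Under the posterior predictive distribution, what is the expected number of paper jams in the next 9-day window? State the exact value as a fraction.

1413/20

Total count: 78 + 28 + 68 + 33 + 34 + 44 + 30 + 47 + 11 + 22 = 395.
Total exposure: 7 + 6 + 7 + 3 + 3 + 6 + 3 + 6 + 2 + 2 = 45 days.
After the first batch: Gamma(25 + 395, 7 + 45) = Gamma(420, 52).
Total count 51 over total exposure 8 days.
After the second batch: Gamma(420 + 51, 52 + 8) = Gamma(471, 60).
Predictive mean over a 9-day window = T·E[λ|data] = 9·471/60 = 1413/20.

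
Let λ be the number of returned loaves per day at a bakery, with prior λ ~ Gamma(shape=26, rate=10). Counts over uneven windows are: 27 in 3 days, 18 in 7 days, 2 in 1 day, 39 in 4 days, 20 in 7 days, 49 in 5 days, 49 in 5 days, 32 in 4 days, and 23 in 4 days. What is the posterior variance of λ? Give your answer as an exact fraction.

57/500

Total count: 27 + 18 + 2 + 39 + 20 + 49 + 49 + 32 + 23 = 259.
Total exposure: 3 + 7 + 1 + 4 + 7 + 5 + 5 + 4 + 4 = 40 days.
The Gamma prior is conjugate for the Poisson rate, so λ | data ~ Gamma(26+259, 10+40) = Gamma(285, 50).
Posterior variance = α'/β'² = 285/2500 = 57/500.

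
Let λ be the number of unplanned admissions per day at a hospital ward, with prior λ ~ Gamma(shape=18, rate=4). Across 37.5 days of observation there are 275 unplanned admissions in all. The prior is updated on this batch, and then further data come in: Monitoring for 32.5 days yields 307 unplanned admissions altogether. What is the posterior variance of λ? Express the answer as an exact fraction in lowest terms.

150/1369

Total count 275 over total exposure 37.5 days.
After the first batch: Gamma(18 + 275, 4 + 37.5) = Gamma(293, 83/2).
Total count 307 over total exposure 32.5 days.
After the second batch: Gamma(293 + 307, 83/2 + 32.5) = Gamma(600, 74).
Posterior variance = α'/β'² = 600/5476 = 150/1369.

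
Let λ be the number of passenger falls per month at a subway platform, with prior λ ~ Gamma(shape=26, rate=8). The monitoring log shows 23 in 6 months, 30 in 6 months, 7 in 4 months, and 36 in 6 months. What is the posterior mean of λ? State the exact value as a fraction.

61/15

Total count: 23 + 30 + 7 + 36 = 96.
Total exposure: 6 + 6 + 4 + 6 = 22 months.
Conjugate update: add total count to the shape and total exposure to the rate, giving Gamma(122, 30).
Posterior mean = α'/β' = 122/30 = 61/15.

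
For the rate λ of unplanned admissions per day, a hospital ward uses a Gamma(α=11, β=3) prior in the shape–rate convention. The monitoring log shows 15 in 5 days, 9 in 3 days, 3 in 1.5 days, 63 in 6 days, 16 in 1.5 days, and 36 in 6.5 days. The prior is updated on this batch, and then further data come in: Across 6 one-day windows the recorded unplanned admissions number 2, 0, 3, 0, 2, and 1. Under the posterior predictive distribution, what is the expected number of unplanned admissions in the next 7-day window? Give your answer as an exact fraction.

2254/65

Total count: 15 + 9 + 3 + 63 + 16 + 36 = 142.
Total exposure: 5 + 3 + 1.5 + 6 + 1.5 + 6.5 = 23.5 days.
After the first batch: Gamma(11 + 142, 3 + 23.5) = Gamma(153, 53/2).
Total count: 2 + 0 + 3 + 0 + 2 + 1 = 8.
Total exposure: 6 days.
After the second batch: Gamma(153 + 8, 53/2 + 6) = Gamma(161, 65/2).
Predictive mean over a 7-day window = T·E[λ|data] = 7·161/(65/2) = 2254/65.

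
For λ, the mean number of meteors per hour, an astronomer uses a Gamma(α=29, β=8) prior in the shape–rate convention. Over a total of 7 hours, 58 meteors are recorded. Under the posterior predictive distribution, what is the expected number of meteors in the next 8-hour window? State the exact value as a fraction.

Total count 58 over total exposure 7 hours.
By Gamma–Poisson conjugacy, the posterior is Gamma(α + Σx, β + Σt) = Gamma(29 + 58, 8 + 7) = Gamma(87, 15).
Predictive mean over an 8-hour window = T·E[λ|data] = 8·87/15 = 232/5.

232/5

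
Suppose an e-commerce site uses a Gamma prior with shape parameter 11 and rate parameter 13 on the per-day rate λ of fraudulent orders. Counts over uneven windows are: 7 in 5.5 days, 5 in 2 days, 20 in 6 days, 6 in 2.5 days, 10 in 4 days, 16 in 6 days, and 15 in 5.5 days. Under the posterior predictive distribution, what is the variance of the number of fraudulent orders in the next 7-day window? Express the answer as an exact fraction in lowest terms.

Total count: 7 + 5 + 20 + 6 + 10 + 16 + 15 = 79.
Total exposure: 5.5 + 2 + 6 + 2.5 + 4 + 6 + 5.5 = 31.5 days.
Posterior: α' = 11 + 79 = 90, β' = 13 + 31.5 = 89/2.
The posterior predictive for a window of length T is Negative Binomial with variance T·α'·(β'+T)/β'² = 7·90·(103/2)/(7921/4) = 129780/7921.

129780/7921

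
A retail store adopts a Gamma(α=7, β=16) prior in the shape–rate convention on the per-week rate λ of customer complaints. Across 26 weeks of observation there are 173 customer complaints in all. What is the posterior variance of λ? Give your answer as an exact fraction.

5/49

Total count 173 over total exposure 26 weeks.
Posterior: α' = 7 + 173 = 180, β' = 16 + 26 = 42.
Posterior variance = α'/β'² = 180/1764 = 5/49.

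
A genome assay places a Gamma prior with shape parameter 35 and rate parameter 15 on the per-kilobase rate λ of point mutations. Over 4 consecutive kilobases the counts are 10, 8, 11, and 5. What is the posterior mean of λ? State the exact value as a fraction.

Total count: 10 + 8 + 11 + 5 = 34.
Total exposure: 4 kilobases.
By Gamma–Poisson conjugacy, the posterior is Gamma(α + Σx, β + Σt) = Gamma(35 + 34, 15 + 4) = Gamma(69, 19).
Posterior mean = α'/β' = 69/19.

69/19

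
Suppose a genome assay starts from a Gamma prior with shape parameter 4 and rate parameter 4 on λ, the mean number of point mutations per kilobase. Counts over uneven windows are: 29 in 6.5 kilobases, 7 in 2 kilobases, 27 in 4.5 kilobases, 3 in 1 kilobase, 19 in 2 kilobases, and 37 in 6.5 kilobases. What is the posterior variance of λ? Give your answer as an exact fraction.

Total count: 29 + 7 + 27 + 3 + 19 + 37 = 122.
Total exposure: 6.5 + 2 + 4.5 + 1 + 2 + 6.5 = 22.5 kilobases.
The Gamma prior is conjugate for the Poisson rate, so λ | data ~ Gamma(4+122, 4+22.5) = Gamma(126, 53/2).
Posterior variance = α'/β'² = 126/(2809/4) = 504/2809.

504/2809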